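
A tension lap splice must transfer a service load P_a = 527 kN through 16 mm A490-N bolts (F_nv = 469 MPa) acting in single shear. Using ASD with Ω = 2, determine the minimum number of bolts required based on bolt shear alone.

12 bolts

A_b = π·16²/4 = 201.1 mm².
Per-bolt allowable strength R_n/Ω = 469 × 201.1 × 1 / 1000 / 2 = 47.15 kN.
n ≥ 527 / 47.15 = 11.18 → use 12 bolts.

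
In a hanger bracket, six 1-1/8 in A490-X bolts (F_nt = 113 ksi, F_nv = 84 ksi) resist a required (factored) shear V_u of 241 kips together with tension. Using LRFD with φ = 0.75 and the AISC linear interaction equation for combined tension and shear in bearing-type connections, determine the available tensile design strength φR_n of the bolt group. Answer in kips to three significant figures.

A_b = π·1.125²/4 = 0.994 in²; f_rv = 241 / (6 × 0.994) = 40.41 ksi.
F'_nt = 1.3 F_nt − (F_nt / φF_nv) f_rv = 1.3·113 − (113/(0.75·84))·40.41 = 74.42 ksi, capped at F_nt → F'_nt = 74.42 ksi.
R_n = F'_nt · A_b · n = 74.42 × 0.994 × 6 = 443.9 kips.
Design strength φR_n = 0.75 × 443.9 = 333 kips.

333 kips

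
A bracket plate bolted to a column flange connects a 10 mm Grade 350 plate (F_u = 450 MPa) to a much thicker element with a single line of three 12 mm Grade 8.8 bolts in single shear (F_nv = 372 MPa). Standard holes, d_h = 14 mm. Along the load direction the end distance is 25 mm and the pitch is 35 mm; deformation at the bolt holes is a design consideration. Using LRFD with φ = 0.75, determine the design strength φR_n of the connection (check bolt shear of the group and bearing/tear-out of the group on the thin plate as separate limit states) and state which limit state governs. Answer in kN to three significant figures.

Bolt shear: A_b = π·12²/4 = 113.1 mm²; R_n = 372 × 113.1 × 3 × 1 / 1000 = 126.2 kN → 0.75 × 126.2 = 94.7 kN.
Bearing (1.2 l_c t F_u ≤ 2.4 d t F_u): upper limit = 2.4·12·10·450 / 1000 = 129.6 kN.
  Edge l_c = 25 − 14/2 = 18 → r_n = 97.2 kN; interior l_c = 35 − 14 = 21 → r_n = 113.4 kN.
  R_n,bearing = 1·97.2 + 2·113.4 = 324 kN → 0.75 × 324 = 243 kN.
Bolt shear governs: 94.7 kN.

94.7 kN (bolt shear governs)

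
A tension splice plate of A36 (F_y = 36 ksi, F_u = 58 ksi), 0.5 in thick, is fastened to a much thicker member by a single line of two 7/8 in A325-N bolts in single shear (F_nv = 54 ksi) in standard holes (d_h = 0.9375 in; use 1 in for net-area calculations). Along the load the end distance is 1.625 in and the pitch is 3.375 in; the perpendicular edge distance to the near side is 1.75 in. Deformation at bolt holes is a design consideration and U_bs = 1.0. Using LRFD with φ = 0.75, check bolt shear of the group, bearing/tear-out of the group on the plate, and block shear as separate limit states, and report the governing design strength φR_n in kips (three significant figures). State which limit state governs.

Bolt shear: A_b = π·0.875²/4 = 0.6013 in²; R_n = 54 × 0.6013 × 2 × 1 = 64.94 kips → 0.75 × 64.94 = 48.7 kips.
Bearing: edge l_c = 1.156, r_n = 40.24 kips; interior l_c = 2.438, r_n = 60.9 kips; R_n = 40.24 + 1·60.9 = 101.1 kips → 75.9 kips.
Block shear: A_gv = 2.5, A_nv = 1.75, A_nt = 0.625 in²; R_n = min(0.6F_uA_nv, 0.6F_yA_gv) + U_bs·F_u·A_nt = 90.25 kips → 67.7 kips.
Bolt shear governs: 48.7 kips.

48.7 kips (bolt shear governs)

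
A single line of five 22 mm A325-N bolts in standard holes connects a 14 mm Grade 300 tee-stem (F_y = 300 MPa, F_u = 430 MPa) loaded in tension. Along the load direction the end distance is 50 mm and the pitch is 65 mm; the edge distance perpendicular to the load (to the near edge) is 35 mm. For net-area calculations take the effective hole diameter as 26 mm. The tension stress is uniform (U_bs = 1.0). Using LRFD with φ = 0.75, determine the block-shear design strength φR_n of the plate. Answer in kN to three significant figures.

Shear plane L_v = 50 + 4·65 = 310 mm; A_gv = 310 × 14 = 4340 mm².
A_nv = (310 − 4.5·26) × 14 = 2702 mm².
A_nt = (35 − 0.5·26) × 14 = 308 mm².
0.6 F_u A_nv = 697.1 kN; 0.6 F_y A_gv = 781.2 kN → shear rupture governs the shear term.
R_n = 697.1 + 1.0 × 430 × 308 / 1000 = 829.6 kN.
Design strength φR_n = 0.75 × 829.6 = 622 kN.

622 kN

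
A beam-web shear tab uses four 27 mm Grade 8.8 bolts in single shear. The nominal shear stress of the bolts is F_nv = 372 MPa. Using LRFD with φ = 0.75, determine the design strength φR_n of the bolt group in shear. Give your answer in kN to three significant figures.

A_b = π × 27² / 4 = 572.6 mm².
R_n = F_nv · A_b · n · n_s = 372 × 572.6 × 4 × 1 / 1000 = 852 kN.
Design strength φR_n = 0.75 × 852 = 639 kN.

639 kN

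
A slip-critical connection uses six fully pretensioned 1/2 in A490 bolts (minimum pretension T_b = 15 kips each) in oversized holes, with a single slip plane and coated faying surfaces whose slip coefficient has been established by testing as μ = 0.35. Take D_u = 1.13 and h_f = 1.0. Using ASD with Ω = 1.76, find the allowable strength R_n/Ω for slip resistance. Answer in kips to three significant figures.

20.2 kips

R_n = μ · D_u · h_f · T_b · n_s · n_b = 0.35 × 1.13 × 1.0 × 15 × 1 × 6 = 35.59 kips.
Allowable strength R_n/Ω = 35.59 / 1.76 = 20.2 kips.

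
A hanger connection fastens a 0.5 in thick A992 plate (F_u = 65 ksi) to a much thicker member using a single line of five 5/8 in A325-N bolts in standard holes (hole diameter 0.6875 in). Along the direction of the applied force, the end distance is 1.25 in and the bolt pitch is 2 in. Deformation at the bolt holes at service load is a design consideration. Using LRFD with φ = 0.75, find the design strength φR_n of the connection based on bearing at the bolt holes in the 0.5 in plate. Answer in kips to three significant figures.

173 kips

Per bolt r_n = 1.2 l_c t F_u ≤ 2.4 d t F_u; upper limit = 2.4 × 0.625 × 0.5 × 65 = 48.75 kips.
Edge bolt: l_c = 1.25 − 0.6875/2 = 0.9062 in → 1.2 × 0.9062 × 0.5 × 65 = 35.34 → r_n = 35.34 kips.
Interior bolts: l_c = 2 − 0.6875 = 1.312 in → 1.2 × 1.312 × 0.5 × 65 = 51.19 → r_n = 48.75 kips.
R_n = 1 × 35.34 + 4 × 48.75 = 230.3 kips.
Design strength φR_n = 0.75 × 230.3 = 173 kips.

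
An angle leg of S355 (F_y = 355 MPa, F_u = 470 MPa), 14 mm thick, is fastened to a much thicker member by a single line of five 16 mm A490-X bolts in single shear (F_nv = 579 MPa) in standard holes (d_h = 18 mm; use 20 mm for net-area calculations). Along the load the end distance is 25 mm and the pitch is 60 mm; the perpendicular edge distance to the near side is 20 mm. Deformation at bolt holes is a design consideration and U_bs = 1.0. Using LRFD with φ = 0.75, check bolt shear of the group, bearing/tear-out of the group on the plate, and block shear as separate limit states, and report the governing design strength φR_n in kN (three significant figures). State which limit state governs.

Bolt shear: A_b = π·16²/4 = 201.1 mm²; R_n = 579 × 201.1 × 5 × 1 / 1000 = 582.1 kN → 0.75 × 582.1 = 437 kN.
Bearing: edge l_c = 16, r_n = 126.3 kN; interior l_c = 42, r_n = 252.7 kN; R_n = 126.3 + 4·252.7 = 1137 kN → 853 kN.
Block shear: A_gv = 3710, A_nv = 2450, A_nt = 140 mm²; R_n = min(0.6F_uA_nv, 0.6F_yA_gv) + U_bs·F_u·A_nt = 756.7 kN → 568 kN.
Bolt shear governs: 437 kN.

437 kN (bolt shear governs)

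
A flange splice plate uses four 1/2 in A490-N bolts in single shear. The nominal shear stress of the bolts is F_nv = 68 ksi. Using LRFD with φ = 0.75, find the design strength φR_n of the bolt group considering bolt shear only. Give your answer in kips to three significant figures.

40.1 kips

A_b = π × 0.5² / 4 = 0.1963 in².
R_n = F_nv · A_b · n · n_s = 68 × 0.1963 × 4 × 1 = 53.41 kips.
Design strength φR_n = 0.75 × 53.41 = 40.1 kips.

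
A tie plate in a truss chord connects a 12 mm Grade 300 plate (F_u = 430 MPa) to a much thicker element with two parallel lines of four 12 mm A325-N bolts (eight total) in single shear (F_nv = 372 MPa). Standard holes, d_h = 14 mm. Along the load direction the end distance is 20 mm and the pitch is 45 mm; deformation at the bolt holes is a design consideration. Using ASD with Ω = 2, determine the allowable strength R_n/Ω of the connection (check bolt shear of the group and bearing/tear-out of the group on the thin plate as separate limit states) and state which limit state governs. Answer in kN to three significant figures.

168 kN (bolt shear governs)

Bolt shear: A_b = π·12²/4 = 113.1 mm²; R_n = 372 × 113.1 × 8 × 1 / 1000 = 336.6 kN → 336.6 / 2 = 168 kN.
Bearing (1.2 l_c t F_u ≤ 2.4 d t F_u): upper limit = 2.4·12·12·430 / 1000 = 148.6 kN.
  Edge l_c = 20 − 14/2 = 13 → r_n = 80.5 kN; interior l_c = 45 − 14 = 31 → r_n = 148.6 kN.
  R_n,bearing = 2·80.5 + 6·148.6 = 1053 kN → 1053 / 2 = 526 kN.
Bolt shear governs: 168 kN.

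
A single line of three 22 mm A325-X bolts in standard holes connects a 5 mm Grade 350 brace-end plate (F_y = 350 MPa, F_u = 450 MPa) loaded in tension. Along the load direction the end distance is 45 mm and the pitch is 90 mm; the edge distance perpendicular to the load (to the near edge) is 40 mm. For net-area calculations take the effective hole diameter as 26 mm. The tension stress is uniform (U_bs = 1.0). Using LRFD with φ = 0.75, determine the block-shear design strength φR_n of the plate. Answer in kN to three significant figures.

Shear plane L_v = 45 + 2·90 = 225 mm; A_gv = 225 × 5 = 1125 mm².
A_nv = (225 − 2.5·26) × 5 = 800 mm².
A_nt = (40 − 0.5·26) × 5 = 135 mm².
0.6 F_u A_nv = 216 kN; 0.6 F_y A_gv = 236.2 kN → shear rupture governs the shear term.
R_n = 216 + 1.0 × 450 × 135 / 1000 = 276.8 kN.
Design strength φR_n = 0.75 × 276.8 = 208 kN.

208 kN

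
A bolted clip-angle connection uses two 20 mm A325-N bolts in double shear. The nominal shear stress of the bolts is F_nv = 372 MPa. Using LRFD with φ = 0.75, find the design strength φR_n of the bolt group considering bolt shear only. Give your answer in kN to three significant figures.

351 kN

A_b = π × 20² / 4 = 314.2 mm².
R_n = F_nv · A_b · n · n_s = 372 × 314.2 × 2 × 2 / 1000 = 467.5 kN.
Design strength φR_n = 0.75 × 467.5 = 351 kN.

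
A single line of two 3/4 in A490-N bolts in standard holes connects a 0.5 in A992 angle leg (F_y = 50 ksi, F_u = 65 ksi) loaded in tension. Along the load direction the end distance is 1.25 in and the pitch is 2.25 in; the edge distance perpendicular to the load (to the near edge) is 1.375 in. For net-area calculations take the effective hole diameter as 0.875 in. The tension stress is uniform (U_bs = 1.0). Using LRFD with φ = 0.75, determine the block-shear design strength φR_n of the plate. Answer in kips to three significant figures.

54.8 kips

Shear plane L_v = 1.25 + 1·2.25 = 3.5 in; A_gv = 3.5 × 0.5 = 1.75 in².
A_nv = (3.5 − 1.5·0.875) × 0.5 = 1.094 in².
A_nt = (1.375 − 0.5·0.875) × 0.5 = 0.4688 in².
0.6 F_u A_nv = 42.66 kips; 0.6 F_y A_gv = 52.5 kips → shear rupture governs the shear term.
R_n = 42.66 + 1.0 × 65 × 0.4688 = 73.12 kips.
Design strength φR_n = 0.75 × 73.12 = 54.8 kips.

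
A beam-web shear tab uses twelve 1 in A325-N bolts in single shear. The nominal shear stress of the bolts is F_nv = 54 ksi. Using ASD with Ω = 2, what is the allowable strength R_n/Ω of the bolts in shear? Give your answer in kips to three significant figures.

254 kips

A_b = π × 1² / 4 = 0.7854 in².
R_n = F_nv · A_b · n · n_s = 54 × 0.7854 × 12 × 1 = 508.9 kips.
Allowable strength R_n/Ω = 508.9 / 2 = 254 kips.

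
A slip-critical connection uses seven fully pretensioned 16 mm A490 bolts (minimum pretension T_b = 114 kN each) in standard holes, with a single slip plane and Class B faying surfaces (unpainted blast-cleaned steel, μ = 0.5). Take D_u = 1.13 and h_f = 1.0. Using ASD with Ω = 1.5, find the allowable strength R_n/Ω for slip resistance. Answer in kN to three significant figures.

R_n = μ · D_u · h_f · T_b · n_s · n_b = 0.5 × 1.13 × 1.0 × 114 × 1 × 7 = 450.9 kN.
Allowable strength R_n/Ω = 450.9 / 1.5 = 301 kN.

301 kN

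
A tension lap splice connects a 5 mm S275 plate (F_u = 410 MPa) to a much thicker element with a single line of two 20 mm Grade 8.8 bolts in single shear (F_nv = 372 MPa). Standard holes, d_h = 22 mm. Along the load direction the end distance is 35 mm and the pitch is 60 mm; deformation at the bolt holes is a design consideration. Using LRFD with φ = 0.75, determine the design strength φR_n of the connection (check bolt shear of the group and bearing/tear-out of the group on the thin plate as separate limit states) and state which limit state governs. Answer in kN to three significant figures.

114 kN (bearing governs)

Bolt shear: A_b = π·20²/4 = 314.2 mm²; R_n = 372 × 314.2 × 2 × 1 / 1000 = 233.7 kN → 0.75 × 233.7 = 175 kN.
Bearing (1.2 l_c t F_u ≤ 2.4 d t F_u): upper limit = 2.4·20·5·410 / 1000 = 98.4 kN.
  Edge l_c = 35 − 22/2 = 24 → r_n = 59.04 kN; interior l_c = 60 − 22 = 38 → r_n = 93.48 kN.
  R_n,bearing = 1·59.04 + 1·93.48 = 152.5 kN → 0.75 × 152.5 = 114 kN.
Bearing governs: 114 kN.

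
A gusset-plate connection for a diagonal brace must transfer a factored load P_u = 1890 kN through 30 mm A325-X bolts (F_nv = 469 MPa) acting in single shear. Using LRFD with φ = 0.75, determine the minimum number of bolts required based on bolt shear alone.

8 bolts

A_b = π·30²/4 = 706.9 mm².
Per-bolt design strength φR_n = 0.75 × 469 × 706.9 × 1 / 1000 = 248.6 kN.
n ≥ 1890 / 248.6 = 7.601 → use 8 bolts.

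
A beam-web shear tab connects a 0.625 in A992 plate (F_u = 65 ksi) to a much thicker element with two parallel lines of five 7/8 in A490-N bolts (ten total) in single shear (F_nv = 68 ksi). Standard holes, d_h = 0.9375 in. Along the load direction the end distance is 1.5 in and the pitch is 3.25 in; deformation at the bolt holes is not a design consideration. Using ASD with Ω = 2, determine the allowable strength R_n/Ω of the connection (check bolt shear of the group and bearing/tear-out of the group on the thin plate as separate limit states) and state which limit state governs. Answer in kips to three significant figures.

Bolt shear: A_b = π·0.875²/4 = 0.6013 in²; R_n = 68 × 0.6013 × 10 × 1 = 408.9 kips → 408.9 / 2 = 204 kips.
Bearing (1.5 l_c t F_u ≤ 3.0 d t F_u): upper limit = 3.0·0.875·0.625·65 = 106.6 kips.
  Edge l_c = 1.5 − 0.9375/2 = 1.031 → r_n = 62.84 kips; interior l_c = 3.25 − 0.9375 = 2.312 → r_n = 106.6 kips.
  R_n,bearing = 2·62.84 + 8·106.6 = 978.8 kips → 978.8 / 2 = 489 kips.
Bolt shear governs: 204 kips.

204 kips (bolt shear governs)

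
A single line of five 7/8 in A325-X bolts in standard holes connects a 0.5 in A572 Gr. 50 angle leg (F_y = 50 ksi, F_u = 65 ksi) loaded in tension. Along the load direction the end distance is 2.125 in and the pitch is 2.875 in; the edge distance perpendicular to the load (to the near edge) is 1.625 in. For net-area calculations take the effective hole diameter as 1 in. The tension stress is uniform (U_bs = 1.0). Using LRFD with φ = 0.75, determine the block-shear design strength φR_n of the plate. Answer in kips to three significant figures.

161 kips

Shear plane L_v = 2.125 + 4·2.875 = 13.62 in; A_gv = 13.62 × 0.5 = 6.812 in².
A_nv = (13.62 − 4.5·1) × 0.5 = 4.562 in².
A_nt = (1.625 − 0.5·1) × 0.5 = 0.5625 in².
0.6 F_u A_nv = 177.9 kips; 0.6 F_y A_gv = 204.4 kips → shear rupture governs the shear term.
R_n = 177.9 + 1.0 × 65 × 0.5625 = 214.5 kips.
Design strength φR_n = 0.75 × 214.5 = 161 kips.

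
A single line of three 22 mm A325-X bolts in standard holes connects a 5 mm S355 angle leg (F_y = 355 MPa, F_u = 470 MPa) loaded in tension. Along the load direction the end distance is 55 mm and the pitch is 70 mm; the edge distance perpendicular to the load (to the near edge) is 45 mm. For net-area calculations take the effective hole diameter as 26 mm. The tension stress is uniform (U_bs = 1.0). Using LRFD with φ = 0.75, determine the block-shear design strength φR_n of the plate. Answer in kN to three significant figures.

194 kN

Shear plane L_v = 55 + 2·70 = 195 mm; A_gv = 195 × 5 = 975 mm².
A_nv = (195 − 2.5·26) × 5 = 650 mm².
A_nt = (45 − 0.5·26) × 5 = 160 mm².
0.6 F_u A_nv = 183.3 kN; 0.6 F_y A_gv = 207.7 kN → shear rupture governs the shear term.
R_n = 183.3 + 1.0 × 470 × 160 / 1000 = 258.5 kN.
Design strength φR_n = 0.75 × 258.5 = 194 kN.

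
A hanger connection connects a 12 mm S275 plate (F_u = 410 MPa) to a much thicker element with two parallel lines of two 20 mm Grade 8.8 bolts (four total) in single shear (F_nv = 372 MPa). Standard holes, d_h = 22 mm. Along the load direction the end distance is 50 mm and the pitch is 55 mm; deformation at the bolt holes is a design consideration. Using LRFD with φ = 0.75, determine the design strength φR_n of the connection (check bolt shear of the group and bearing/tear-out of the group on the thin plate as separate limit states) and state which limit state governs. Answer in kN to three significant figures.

Bolt shear: A_b = π·20²/4 = 314.2 mm²; R_n = 372 × 314.2 × 4 × 1 / 1000 = 467.5 kN → 0.75 × 467.5 = 351 kN.
Bearing (1.2 l_c t F_u ≤ 2.4 d t F_u): upper limit = 2.4·20·12·410 / 1000 = 236.2 kN.
  Edge l_c = 50 − 22/2 = 39 → r_n = 230.3 kN; interior l_c = 55 − 22 = 33 → r_n = 194.8 kN.
  R_n,bearing = 2·230.3 + 2·194.8 = 850.2 kN → 0.75 × 850.2 = 638 kN.
Bolt shear governs: 351 kN.

351 kN (bolt shear governs)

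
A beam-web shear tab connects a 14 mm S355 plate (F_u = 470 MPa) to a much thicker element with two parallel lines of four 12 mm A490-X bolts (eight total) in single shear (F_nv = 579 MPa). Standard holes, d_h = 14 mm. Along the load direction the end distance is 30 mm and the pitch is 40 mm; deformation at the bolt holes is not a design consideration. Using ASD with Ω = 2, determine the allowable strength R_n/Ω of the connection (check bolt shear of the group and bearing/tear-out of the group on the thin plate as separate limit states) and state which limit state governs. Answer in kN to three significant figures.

262 kN (bolt shear governs)

Bolt shear: A_b = π·12²/4 = 113.1 mm²; R_n = 579 × 113.1 × 8 × 1 / 1000 = 523.9 kN → 523.9 / 2 = 262 kN.
Bearing (1.5 l_c t F_u ≤ 3.0 d t F_u): upper limit = 3.0·12·14·470 / 1000 = 236.9 kN.
  Edge l_c = 30 − 14/2 = 23 → r_n = 227 kN; interior l_c = 40 − 14 = 26 → r_n = 236.9 kN.
  R_n,bearing = 2·227 + 6·236.9 = 1875 kN → 1875 / 2 = 938 kN.
Bolt shear governs: 262 kN.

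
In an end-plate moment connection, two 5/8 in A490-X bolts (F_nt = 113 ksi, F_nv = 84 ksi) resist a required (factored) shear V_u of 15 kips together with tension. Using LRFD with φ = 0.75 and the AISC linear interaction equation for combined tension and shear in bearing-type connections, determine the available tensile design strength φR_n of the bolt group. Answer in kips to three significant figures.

47.4 kips

A_b = π·0.625²/4 = 0.3068 in²; f_rv = 15 / (2 × 0.3068) = 24.45 ksi.
F'_nt = 1.3 F_nt − (F_nt / φF_nv) f_rv = 1.3·113 − (113/(0.75·84))·24.45 = 103.1 ksi, capped at F_nt → F'_nt = 103.1 ksi.
R_n = F'_nt · A_b · n = 103.1 × 0.3068 × 2 = 63.23 kips.
Design strength φR_n = 0.75 × 63.23 = 47.4 kips.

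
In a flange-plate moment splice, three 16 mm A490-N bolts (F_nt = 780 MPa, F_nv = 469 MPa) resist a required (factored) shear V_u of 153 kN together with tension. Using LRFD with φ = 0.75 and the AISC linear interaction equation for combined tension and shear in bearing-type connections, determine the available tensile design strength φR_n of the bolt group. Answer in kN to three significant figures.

204 kN

A_b = π·16²/4 = 201.1 mm²; f_rv = 153 × 1000 / (3 × 201.1) = 253.7 MPa.
F'_nt = 1.3 F_nt − (F_nt / φF_nv) f_rv = 1.3·780 − (780/(0.75·469))·253.7 = 451.5 MPa, capped at F_nt → F'_nt = 451.5 MPa.
R_n = F'_nt · A_b · n = 451.5 × 201.1 × 3 / 1000 = 272.4 kN.
Design strength φR_n = 0.75 × 272.4 = 204 kN.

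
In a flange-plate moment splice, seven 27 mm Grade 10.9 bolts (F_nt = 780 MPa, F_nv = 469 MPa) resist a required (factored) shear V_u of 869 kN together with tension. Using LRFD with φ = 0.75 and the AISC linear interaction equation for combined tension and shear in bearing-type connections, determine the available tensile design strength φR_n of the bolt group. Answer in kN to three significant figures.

A_b = π·27²/4 = 572.6 mm²; f_rv = 869 × 1000 / (7 × 572.6) = 216.8 MPa.
F'_nt = 1.3 F_nt − (F_nt / φF_nv) f_rv = 1.3·780 − (780/(0.75·469))·216.8 = 533.2 MPa, capped at F_nt → F'_nt = 533.2 MPa.
R_n = F'_nt · A_b · n = 533.2 × 572.6 × 7 / 1000 = 2137 kN.
Design strength φR_n = 0.75 × 2137 = 1600 kN.

1600 kN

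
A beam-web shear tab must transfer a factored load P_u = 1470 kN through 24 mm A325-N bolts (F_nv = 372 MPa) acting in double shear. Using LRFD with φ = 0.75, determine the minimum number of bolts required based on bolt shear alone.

A_b = π·24²/4 = 452.4 mm².
Per-bolt design strength φR_n = 0.75 × 372 × 452.4 × 2 / 1000 = 252.4 kN.
n ≥ 1470 / 252.4 = 5.823 → use 6 bolts.

6 bolts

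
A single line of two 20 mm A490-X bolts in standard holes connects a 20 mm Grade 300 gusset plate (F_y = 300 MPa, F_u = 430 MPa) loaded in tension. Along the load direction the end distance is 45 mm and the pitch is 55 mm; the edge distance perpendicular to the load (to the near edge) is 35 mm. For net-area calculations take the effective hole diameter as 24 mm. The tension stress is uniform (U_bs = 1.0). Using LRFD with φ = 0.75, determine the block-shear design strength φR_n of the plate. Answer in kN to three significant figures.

396 kN

Shear plane L_v = 45 + 1·55 = 100 mm; A_gv = 100 × 20 = 2000 mm².
A_nv = (100 − 1.5·24) × 20 = 1280 mm².
A_nt = (35 − 0.5·24) × 20 = 460 mm².
0.6 F_u A_nv = 330.2 kN; 0.6 F_y A_gv = 360 kN → shear rupture governs the shear term.
R_n = 330.2 + 1.0 × 430 × 460 / 1000 = 528 kN.
Design strength φR_n = 0.75 × 528 = 396 kN.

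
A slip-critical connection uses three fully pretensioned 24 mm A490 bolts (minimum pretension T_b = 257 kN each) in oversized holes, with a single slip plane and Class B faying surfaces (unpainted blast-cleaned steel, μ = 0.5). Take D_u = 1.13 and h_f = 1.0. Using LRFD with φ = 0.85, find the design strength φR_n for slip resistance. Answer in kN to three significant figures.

R_n = μ · D_u · h_f · T_b · n_s · n_b = 0.5 × 1.13 × 1.0 × 257 × 1 × 3 = 435.6 kN.
Design strength φR_n = 0.85 × 435.6 = 370 kN.

370 kN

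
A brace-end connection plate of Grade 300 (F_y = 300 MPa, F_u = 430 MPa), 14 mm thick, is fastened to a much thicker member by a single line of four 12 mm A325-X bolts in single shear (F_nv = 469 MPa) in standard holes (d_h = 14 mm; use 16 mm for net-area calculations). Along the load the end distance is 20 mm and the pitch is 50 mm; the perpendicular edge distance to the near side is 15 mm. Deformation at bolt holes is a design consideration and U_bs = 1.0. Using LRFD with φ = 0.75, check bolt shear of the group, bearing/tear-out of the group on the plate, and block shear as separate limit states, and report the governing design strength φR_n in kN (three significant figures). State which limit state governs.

159 kN (bolt shear governs)

Bolt shear: A_b = π·12²/4 = 113.1 mm²; R_n = 469 × 113.1 × 4 × 1 / 1000 = 212.2 kN → 0.75 × 212.2 = 159 kN.
Bearing: edge l_c = 13, r_n = 93.91 kN; interior l_c = 36, r_n = 173.4 kN; R_n = 93.91 + 3·173.4 = 614 kN → 461 kN.
Block shear: A_gv = 2380, A_nv = 1596, A_nt = 98 mm²; R_n = min(0.6F_uA_nv, 0.6F_yA_gv) + U_bs·F_u·A_nt = 453.9 kN → 340 kN.
Bolt shear governs: 159 kN.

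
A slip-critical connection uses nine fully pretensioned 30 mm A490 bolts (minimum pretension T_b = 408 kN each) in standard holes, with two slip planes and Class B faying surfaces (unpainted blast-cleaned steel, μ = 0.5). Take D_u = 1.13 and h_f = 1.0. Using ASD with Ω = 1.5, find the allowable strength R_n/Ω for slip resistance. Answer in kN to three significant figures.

R_n = μ · D_u · h_f · T_b · n_s · n_b = 0.5 × 1.13 × 1.0 × 408 × 2 × 9 = 4149 kN.
Allowable strength R_n/Ω = 4149 / 1.5 = 2770 kN.

2770 kN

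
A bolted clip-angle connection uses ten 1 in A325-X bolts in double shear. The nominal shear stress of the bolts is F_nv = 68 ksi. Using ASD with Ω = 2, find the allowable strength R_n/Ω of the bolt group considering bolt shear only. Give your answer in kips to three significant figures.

534 kips

A_b = π × 1² / 4 = 0.7854 in².
R_n = F_nv · A_b · n · n_s = 68 × 0.7854 × 10 × 2 = 1068 kips.
Allowable strength R_n/Ω = 1068 / 2 = 534 kips.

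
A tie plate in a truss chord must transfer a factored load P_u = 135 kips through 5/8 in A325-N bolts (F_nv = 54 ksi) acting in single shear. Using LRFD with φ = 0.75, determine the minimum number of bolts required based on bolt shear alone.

11 bolts

A_b = π·0.625²/4 = 0.3068 in².
Per-bolt design strength φR_n = 0.75 × 54 × 0.3068 × 1 = 12.43 kips.
n ≥ 135 / 12.43 = 10.86 → use 11 bolts.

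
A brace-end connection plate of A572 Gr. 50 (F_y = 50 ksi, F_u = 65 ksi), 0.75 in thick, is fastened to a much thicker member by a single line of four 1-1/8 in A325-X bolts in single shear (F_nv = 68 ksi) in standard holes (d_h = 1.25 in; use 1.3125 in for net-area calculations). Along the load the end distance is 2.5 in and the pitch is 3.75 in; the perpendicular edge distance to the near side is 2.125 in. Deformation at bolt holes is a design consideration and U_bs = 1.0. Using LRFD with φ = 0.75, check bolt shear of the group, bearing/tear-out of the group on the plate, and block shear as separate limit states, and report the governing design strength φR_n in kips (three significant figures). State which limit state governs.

Bolt shear: A_b = π·1.125²/4 = 0.994 in²; R_n = 68 × 0.994 × 4 × 1 = 270.4 kips → 0.75 × 270.4 = 203 kips.
Bearing: edge l_c = 1.875, r_n = 109.7 kips; interior l_c = 2.5, r_n = 131.6 kips; R_n = 109.7 + 3·131.6 = 504.6 kips → 378 kips.
Block shear: A_gv = 10.31, A_nv = 6.867, A_nt = 1.102 in²; R_n = min(0.6F_uA_nv, 0.6F_yA_gv) + U_bs·F_u·A_nt = 339.4 kips → 255 kips.
Bolt shear governs: 203 kips.

203 kips (bolt shear governs)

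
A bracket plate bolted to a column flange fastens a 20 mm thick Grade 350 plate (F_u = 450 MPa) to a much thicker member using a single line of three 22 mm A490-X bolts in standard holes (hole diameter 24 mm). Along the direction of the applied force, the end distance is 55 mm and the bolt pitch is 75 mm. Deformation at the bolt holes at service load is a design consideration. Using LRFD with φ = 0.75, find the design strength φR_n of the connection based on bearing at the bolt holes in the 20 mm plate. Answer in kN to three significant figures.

1060 kN

Per bolt r_n = 1.2 l_c t F_u ≤ 2.4 d t F_u; upper limit = 2.4 × 22 × 20 × 450 / 1000 = 475.2 kN.
Edge bolt: l_c = 55 − 24/2 = 43 mm → 1.2 × 43 × 20 × 450 / 1000 = 464.4 → r_n = 464.4 kN.
Interior bolts: l_c = 75 − 24 = 51 mm → 1.2 × 51 × 20 × 450 / 1000 = 550.8 → r_n = 475.2 kN.
R_n = 1 × 464.4 + 2 × 475.2 = 1415 kN.
Design strength φR_n = 0.75 × 1415 = 1060 kN.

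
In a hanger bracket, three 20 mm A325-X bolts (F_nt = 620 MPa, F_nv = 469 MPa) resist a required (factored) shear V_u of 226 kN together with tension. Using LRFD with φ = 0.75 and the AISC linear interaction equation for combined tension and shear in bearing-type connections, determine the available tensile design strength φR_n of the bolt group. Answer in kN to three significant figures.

271 kN

A_b = π·20²/4 = 314.2 mm²; f_rv = 226 × 1000 / (3 × 314.2) = 239.8 MPa.
F'_nt = 1.3 F_nt − (F_nt / φF_nv) f_rv = 1.3·620 − (620/(0.75·469))·239.8 = 383.3 MPa, capped at F_nt → F'_nt = 383.3 MPa.
R_n = F'_nt · A_b · n = 383.3 × 314.2 × 3 / 1000 = 361.3 kN.
Design strength φR_n = 0.75 × 361.3 = 271 kN.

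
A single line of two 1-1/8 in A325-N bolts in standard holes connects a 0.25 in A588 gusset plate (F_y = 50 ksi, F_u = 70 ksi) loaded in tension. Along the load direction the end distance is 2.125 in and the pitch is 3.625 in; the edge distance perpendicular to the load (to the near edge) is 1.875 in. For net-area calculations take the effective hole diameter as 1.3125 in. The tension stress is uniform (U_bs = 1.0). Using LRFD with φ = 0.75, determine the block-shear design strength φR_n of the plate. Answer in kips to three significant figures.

45.8 kips

Shear plane L_v = 2.125 + 1·3.625 = 5.75 in; A_gv = 5.75 × 0.25 = 1.438 in².
A_nv = (5.75 − 1.5·1.3125) × 0.25 = 0.9453 in².
A_nt = (1.875 − 0.5·1.3125) × 0.25 = 0.3047 in².
0.6 F_u A_nv = 39.7 kips; 0.6 F_y A_gv = 43.12 kips → shear rupture governs the shear term.
R_n = 39.7 + 1.0 × 70 × 0.3047 = 61.03 kips.
Design strength φR_n = 0.75 × 61.03 = 45.8 kips.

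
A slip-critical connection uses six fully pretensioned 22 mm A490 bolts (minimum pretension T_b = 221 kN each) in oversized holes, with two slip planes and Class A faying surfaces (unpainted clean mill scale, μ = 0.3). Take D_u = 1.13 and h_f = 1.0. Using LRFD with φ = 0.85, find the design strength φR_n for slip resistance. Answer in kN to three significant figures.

764 kN

R_n = μ · D_u · h_f · T_b · n_s · n_b = 0.3 × 1.13 × 1.0 × 221 × 2 × 6 = 899 kN.
Design strength φR_n = 0.85 × 899 = 764 kN.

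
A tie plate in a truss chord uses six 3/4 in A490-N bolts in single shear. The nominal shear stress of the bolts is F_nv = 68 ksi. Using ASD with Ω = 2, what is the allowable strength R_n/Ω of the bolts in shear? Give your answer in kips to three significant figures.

90.1 kips

A_b = π × 0.75² / 4 = 0.4418 in².
R_n = F_nv · A_b · n · n_s = 68 × 0.4418 × 6 × 1 = 180.2 kips.
Allowable strength R_n/Ω = 180.2 / 2 = 90.1 kips.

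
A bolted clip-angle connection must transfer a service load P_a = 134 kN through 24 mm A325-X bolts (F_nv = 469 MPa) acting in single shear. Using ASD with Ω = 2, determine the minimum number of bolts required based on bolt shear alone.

2 bolts

A_b = π·24²/4 = 452.4 mm².
Per-bolt allowable strength R_n/Ω = 469 × 452.4 × 1 / 1000 / 2 = 106.1 kN.
n ≥ 134 / 106.1 = 1.263 → use 2 bolts.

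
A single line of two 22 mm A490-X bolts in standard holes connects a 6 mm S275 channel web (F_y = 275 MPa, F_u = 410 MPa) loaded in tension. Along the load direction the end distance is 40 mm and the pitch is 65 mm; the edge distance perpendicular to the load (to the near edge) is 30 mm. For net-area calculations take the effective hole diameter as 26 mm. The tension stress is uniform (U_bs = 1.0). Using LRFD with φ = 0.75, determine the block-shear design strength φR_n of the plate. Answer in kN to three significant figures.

Shear plane L_v = 40 + 1·65 = 105 mm; A_gv = 105 × 6 = 630 mm².
A_nv = (105 − 1.5·26) × 6 = 396 mm².
A_nt = (30 − 0.5·26) × 6 = 102 mm².
0.6 F_u A_nv = 97.42 kN; 0.6 F_y A_gv = 104 kN → shear rupture governs the shear term.
R_n = 97.42 + 1.0 × 410 × 102 / 1000 = 139.2 kN.
Design strength φR_n = 0.75 × 139.2 = 104 kN.

104 kN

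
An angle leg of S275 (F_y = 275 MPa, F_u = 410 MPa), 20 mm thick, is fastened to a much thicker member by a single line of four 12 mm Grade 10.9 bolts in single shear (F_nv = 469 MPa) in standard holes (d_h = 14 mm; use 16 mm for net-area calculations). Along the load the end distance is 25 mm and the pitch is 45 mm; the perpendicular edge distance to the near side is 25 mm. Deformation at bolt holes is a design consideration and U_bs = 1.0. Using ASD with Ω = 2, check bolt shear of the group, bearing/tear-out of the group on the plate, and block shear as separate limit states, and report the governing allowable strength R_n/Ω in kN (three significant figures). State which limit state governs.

106 kN (bolt shear governs)

Bolt shear: A_b = π·12²/4 = 113.1 mm²; R_n = 469 × 113.1 × 4 × 1 / 1000 = 212.2 kN → 212.2 / 2 = 106 kN.
Bearing: edge l_c = 18, r_n = 177.1 kN; interior l_c = 31, r_n = 236.2 kN; R_n = 177.1 + 3·236.2 = 885.6 kN → 443 kN.
Block shear: A_gv = 3200, A_nv = 2080, A_nt = 340 mm²; R_n = min(0.6F_uA_nv, 0.6F_yA_gv) + U_bs·F_u·A_nt = 651.1 kN → 326 kN.
Bolt shear governs: 106 kN.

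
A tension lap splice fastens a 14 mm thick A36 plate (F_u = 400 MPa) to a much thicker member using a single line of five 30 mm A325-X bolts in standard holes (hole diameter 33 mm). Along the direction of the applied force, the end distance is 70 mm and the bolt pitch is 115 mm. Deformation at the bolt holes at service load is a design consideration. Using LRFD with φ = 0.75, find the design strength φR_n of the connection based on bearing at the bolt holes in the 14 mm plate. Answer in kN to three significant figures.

1480 kN

Per bolt r_n = 1.2 l_c t F_u ≤ 2.4 d t F_u; upper limit = 2.4 × 30 × 14 × 400 / 1000 = 403.2 kN.
Edge bolt: l_c = 70 − 33/2 = 53.5 mm → 1.2 × 53.5 × 14 × 400 / 1000 = 359.5 → r_n = 359.5 kN.
Interior bolts: l_c = 115 − 33 = 82 mm → 1.2 × 82 × 14 × 400 / 1000 = 551 → r_n = 403.2 kN.
R_n = 1 × 359.5 + 4 × 403.2 = 1972 kN.
Design strength φR_n = 0.75 × 1972 = 1480 kN.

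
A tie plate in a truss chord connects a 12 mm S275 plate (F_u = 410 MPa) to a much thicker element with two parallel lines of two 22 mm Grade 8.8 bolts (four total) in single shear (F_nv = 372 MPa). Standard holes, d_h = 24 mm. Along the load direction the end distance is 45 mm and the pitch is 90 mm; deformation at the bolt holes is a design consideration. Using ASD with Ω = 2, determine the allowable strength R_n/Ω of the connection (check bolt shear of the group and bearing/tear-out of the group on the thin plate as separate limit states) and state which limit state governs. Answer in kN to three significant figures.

Bolt shear: A_b = π·22²/4 = 380.1 mm²; R_n = 372 × 380.1 × 4 × 1 / 1000 = 565.6 kN → 565.6 / 2 = 283 kN.
Bearing (1.2 l_c t F_u ≤ 2.4 d t F_u): upper limit = 2.4·22·12·410 / 1000 = 259.8 kN.
  Edge l_c = 45 − 24/2 = 33 → r_n = 194.8 kN; interior l_c = 90 − 24 = 66 → r_n = 259.8 kN.
  R_n,bearing = 2·194.8 + 2·259.8 = 909.2 kN → 909.2 / 2 = 455 kN.
Bolt shear governs: 283 kN.

283 kN (bolt shear governs)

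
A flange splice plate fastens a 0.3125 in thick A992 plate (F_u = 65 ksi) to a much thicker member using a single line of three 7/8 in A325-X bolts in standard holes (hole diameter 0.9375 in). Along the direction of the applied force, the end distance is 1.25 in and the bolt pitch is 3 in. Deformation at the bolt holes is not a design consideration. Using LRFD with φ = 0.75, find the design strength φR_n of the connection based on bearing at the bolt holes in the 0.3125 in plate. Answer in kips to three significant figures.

Per bolt r_n = 1.5 l_c t F_u ≤ 3.0 d t F_u; upper limit = 3.0 × 0.875 × 0.3125 × 65 = 53.32 kips.
Edge bolt: l_c = 1.25 − 0.9375/2 = 0.7812 in → 1.5 × 0.7812 × 0.3125 × 65 = 23.8 → r_n = 23.8 kips.
Interior bolts: l_c = 3 − 0.9375 = 2.062 in → 1.5 × 2.062 × 0.3125 × 65 = 62.84 → r_n = 53.32 kips.
R_n = 1 × 23.8 + 2 × 53.32 = 130.4 kips.
Design strength φR_n = 0.75 × 130.4 = 97.8 kips.

97.8 kips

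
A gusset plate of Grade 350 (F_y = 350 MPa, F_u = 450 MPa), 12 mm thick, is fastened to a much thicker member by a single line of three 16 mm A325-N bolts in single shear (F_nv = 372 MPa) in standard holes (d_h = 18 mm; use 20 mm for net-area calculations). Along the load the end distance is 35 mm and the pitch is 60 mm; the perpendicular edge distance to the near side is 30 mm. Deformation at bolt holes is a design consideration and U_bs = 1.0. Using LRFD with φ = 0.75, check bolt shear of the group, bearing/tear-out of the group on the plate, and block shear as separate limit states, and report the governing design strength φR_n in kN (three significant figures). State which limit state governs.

168 kN (bolt shear governs)

Bolt shear: A_b = π·16²/4 = 201.1 mm²; R_n = 372 × 201.1 × 3 × 1 / 1000 = 224.4 kN → 0.75 × 224.4 = 168 kN.
Bearing: edge l_c = 26, r_n = 168.5 kN; interior l_c = 42, r_n = 207.4 kN; R_n = 168.5 + 2·207.4 = 583.2 kN → 437 kN.
Block shear: A_gv = 1860, A_nv = 1260, A_nt = 240 mm²; R_n = min(0.6F_uA_nv, 0.6F_yA_gv) + U_bs·F_u·A_nt = 448.2 kN → 336 kN.
Bolt shear governs: 168 kN.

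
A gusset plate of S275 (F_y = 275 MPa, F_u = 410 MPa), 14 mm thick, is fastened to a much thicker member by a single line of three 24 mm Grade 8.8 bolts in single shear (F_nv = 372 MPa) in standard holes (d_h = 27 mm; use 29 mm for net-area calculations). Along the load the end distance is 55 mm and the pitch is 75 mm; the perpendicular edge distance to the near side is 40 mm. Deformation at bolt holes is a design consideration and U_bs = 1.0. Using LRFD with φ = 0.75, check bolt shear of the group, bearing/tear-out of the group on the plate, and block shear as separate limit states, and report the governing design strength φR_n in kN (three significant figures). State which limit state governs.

379 kN (bolt shear governs)

Bolt shear: A_b = π·24²/4 = 452.4 mm²; R_n = 372 × 452.4 × 3 × 1 / 1000 = 504.9 kN → 0.75 × 504.9 = 379 kN.
Bearing: edge l_c = 41.5, r_n = 285.9 kN; interior l_c = 48, r_n = 330.6 kN; R_n = 285.9 + 2·330.6 = 947.1 kN → 710 kN.
Block shear: A_gv = 2870, A_nv = 1855, A_nt = 357 mm²; R_n = min(0.6F_uA_nv, 0.6F_yA_gv) + U_bs·F_u·A_nt = 602.7 kN → 452 kN.
Bolt shear governs: 379 kN.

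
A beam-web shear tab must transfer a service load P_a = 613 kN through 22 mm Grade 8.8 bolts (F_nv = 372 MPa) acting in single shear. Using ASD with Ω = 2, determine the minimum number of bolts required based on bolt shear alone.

A_b = π·22²/4 = 380.1 mm².
Per-bolt allowable strength R_n/Ω = 372 × 380.1 × 1 / 1000 / 2 = 70.7 kN.
n ≥ 613 / 70.7 = 8.67 → use 9 bolts.

9 bolts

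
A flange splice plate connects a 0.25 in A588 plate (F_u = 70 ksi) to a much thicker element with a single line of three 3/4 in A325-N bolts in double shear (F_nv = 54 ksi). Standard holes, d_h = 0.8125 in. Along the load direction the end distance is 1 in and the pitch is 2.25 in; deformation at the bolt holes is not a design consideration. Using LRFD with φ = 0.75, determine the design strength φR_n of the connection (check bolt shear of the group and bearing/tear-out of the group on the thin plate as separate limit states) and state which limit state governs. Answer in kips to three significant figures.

68.3 kips (bearing governs)

Bolt shear: A_b = π·0.75²/4 = 0.4418 in²; R_n = 54 × 0.4418 × 3 × 2 = 143.1 kips → 0.75 × 143.1 = 107 kips.
Bearing (1.5 l_c t F_u ≤ 3.0 d t F_u): upper limit = 3.0·0.75·0.25·70 = 39.38 kips.
  Edge l_c = 1 − 0.8125/2 = 0.5938 → r_n = 15.59 kips; interior l_c = 2.25 − 0.8125 = 1.438 → r_n = 37.73 kips.
  R_n,bearing = 1·15.59 + 2·37.73 = 91.05 kips → 0.75 × 91.05 = 68.3 kips.
Bearing governs: 68.3 kips.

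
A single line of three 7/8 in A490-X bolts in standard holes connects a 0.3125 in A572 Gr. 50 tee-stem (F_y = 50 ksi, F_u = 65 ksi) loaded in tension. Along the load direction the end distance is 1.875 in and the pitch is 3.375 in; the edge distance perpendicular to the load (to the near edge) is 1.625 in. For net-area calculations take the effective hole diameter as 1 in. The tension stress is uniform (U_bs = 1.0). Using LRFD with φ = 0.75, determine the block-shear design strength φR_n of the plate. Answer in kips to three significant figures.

Shear plane L_v = 1.875 + 2·3.375 = 8.625 in; A_gv = 8.625 × 0.3125 = 2.695 in².
A_nv = (8.625 − 2.5·1) × 0.3125 = 1.914 in².
A_nt = (1.625 − 0.5·1) × 0.3125 = 0.3516 in².
0.6 F_u A_nv = 74.65 kips; 0.6 F_y A_gv = 80.86 kips → shear rupture governs the shear term.
R_n = 74.65 + 1.0 × 65 × 0.3516 = 97.5 kips.
Design strength φR_n = 0.75 × 97.5 = 73.1 kips.

73.1 kips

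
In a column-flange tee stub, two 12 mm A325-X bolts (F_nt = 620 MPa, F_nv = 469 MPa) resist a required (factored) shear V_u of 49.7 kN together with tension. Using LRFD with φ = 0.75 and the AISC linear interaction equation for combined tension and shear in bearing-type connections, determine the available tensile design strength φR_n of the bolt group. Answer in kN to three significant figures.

A_b = π·12²/4 = 113.1 mm²; f_rv = 49.7 × 1000 / (2 × 113.1) = 219.7 MPa.
F'_nt = 1.3 F_nt − (F_nt / φF_nv) f_rv = 1.3·620 − (620/(0.75·469))·219.7 = 418.7 MPa, capped at F_nt → F'_nt = 418.7 MPa.
R_n = F'_nt · A_b · n = 418.7 × 113.1 × 2 / 1000 = 94.71 kN.
Design strength φR_n = 0.75 × 94.71 = 71 kN.

71 kN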